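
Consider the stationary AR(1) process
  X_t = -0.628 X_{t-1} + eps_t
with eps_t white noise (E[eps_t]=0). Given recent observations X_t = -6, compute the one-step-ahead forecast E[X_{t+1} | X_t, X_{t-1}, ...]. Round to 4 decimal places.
E[X_{t+1} \mid \mathcal F_t] = 3.7680

For an AR(p) model X_t = c + sum_i phi_i X_{t-i} + eps_t, the
one-step-ahead conditional mean is
  E[X_{t+1} | X_t, ...] = c + sum_i phi_i X_{t+1-i}.
Substitute known values:
  E[X_{t+1} | ...] = (-0.628) * (-6)
                   = 3.7680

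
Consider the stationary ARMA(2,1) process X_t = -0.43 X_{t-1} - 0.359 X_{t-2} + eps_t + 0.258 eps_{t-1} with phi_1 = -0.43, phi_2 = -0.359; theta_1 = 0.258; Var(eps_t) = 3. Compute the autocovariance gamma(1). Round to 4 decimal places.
\gamma(1) = -0.5243

Multiply the model equation by X_{t-k} and take expectations. With theta_0 = psi_0 = 1 and psi_j the MA(infinity) weights, this gives
  gamma(k) - sum_i phi_i gamma(k-i) = c_k,
  c_k = sigma^2 * sum_{j=k..q} theta_j psi_{j-k}   (c_k = 0 for k > q),
using gamma(-m) = gamma(m).
psi-weights needed (psi_j = theta_j + sum_i phi_i psi_{j-i}):
  psi_1 = theta_1 + phi_1 = 0.258 + (-0.43) = -0.172
Right-hand sides:
  c_0 = sigma^2 (1 + theta_1 psi_1) = 3 * (1 + (0.258)(-0.172)) = 3 * 0.955624 = 2.866872
  c_1 = sigma^2 theta_1 = 3 * (0.258) = 0.774
  c_2 = 0
Equations for k = 0, 1, 2 (AR order 2, c_2 = 0):
  (E0) gamma(0) = phi_1 gamma(1) + phi_2 gamma(2) + c_0
  (E1) gamma(1) = phi_1 gamma(0) + phi_2 gamma(1) + c_1
  (E2) gamma(2) = phi_1 gamma(1) + phi_2 gamma(0)
From (E1): gamma(1) = A gamma(0) + B with
  A = phi_1 / (1 - phi_2) = -0.43 / 1.359 = -0.316409,   B = c_1 / (1 - phi_2) = 0.774 / 1.359 = 0.569536.
Insert (E2) into (E0): gamma(0) (1 - phi_2^2) = phi_1 (1 + phi_2) gamma(1) + c_0.
  phi_1 (1 + phi_2) = (-0.43)(0.641) = -0.27563,   1 - phi_2^2 = 0.871119.
Replace gamma(1) by A gamma(0) + B and collect gamma(0):
  gamma(0) [0.871119 - (-0.27563)(-0.316409)] = (-0.27563)(0.569536) + 2.866872
  gamma(0) * 0.783907 = 2.709891
  gamma(0) = 2.709891 / 0.783907 = 3.456903.
  gamma(1) = A gamma(0) + B = (-0.316409)(3.456903) + (0.569536) = -0.524259.
Therefore gamma(1) = -0.5243 (to 4 decimal places).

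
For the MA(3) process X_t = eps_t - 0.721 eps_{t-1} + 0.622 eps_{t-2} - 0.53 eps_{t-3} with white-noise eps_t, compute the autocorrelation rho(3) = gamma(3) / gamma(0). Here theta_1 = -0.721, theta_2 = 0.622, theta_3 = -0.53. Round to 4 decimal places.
\rho(3) = -0.2423

For an MA(q) process with theta_0 = 1, the autocovariance is
  gamma(k) = sigma^2 * sum_{i=0..q-k} theta_i * theta_{i+k},
and rho(k) = gamma(k) / gamma(0). Sigma^2 cancels.
  numerator   = (1)*(-0.53) = -0.53.
  denominator = (1)^2 + (-0.721)^2 + (0.622)^2 + (-0.53)^2 = 2.187625.
  rho(3) = -0.53 / 2.187625 = -0.2423.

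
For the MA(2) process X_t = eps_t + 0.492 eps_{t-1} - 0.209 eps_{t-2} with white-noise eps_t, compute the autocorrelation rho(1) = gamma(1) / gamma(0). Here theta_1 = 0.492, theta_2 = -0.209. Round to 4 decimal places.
\rho(1) = 0.3027

For an MA(q) process with theta_0 = 1, the autocovariance is
  gamma(k) = sigma^2 * sum_{i=0..q-k} theta_i * theta_{i+k},
and rho(k) = gamma(k) / gamma(0). Sigma^2 cancels.
  numerator   = (1)*(0.492) + (0.492)*(-0.209) = 0.389172.
  denominator = (1)^2 + (0.492)^2 + (-0.209)^2 = 1.285745.
  rho(1) = 0.389172 / 1.285745 = 0.3027.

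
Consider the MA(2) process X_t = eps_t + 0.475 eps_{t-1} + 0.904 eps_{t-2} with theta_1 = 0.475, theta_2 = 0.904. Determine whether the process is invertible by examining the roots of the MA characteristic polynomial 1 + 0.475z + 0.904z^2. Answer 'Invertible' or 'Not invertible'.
\text{Invertible}

The MA(q) characteristic polynomial is P(z) = 1 + 0.475z + 0.904z^2.
Invertibility requires all roots to lie outside the unit circle, i.e. |z| > 1 for every root.
Set 1 + (0.475) z + (0.904) z^2 = 0, i.e. a z^2 + b z + c = 0 with a = 0.904, b = 0.475, c = 1.
Discriminant D = b^2 - 4ac = (0.475)^2 - 4*(0.904)*1 = 0.225625 - (3.616) = -3.390375.
D < 0, so the roots are the complex-conjugate pair z = (-b +/- i sqrt(-D)) / (2a) = -0.2627 +/- 1.0184i.
For a conjugate pair |z|^2 = z * conj(z) = (product of roots) = c/a = 1/(0.904) = 1.106195, so |z| = sqrt(1.106195) = 1.0518 for both roots.
Moduli of all roots: 1.0518, 1.0518.
All moduli strictly greater than 1? Yes.
Verdict: Invertible.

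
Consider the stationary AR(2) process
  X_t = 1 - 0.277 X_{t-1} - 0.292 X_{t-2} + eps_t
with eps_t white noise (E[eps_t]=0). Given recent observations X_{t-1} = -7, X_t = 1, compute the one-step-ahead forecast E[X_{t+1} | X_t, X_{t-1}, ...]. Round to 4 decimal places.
E[X_{t+1} \mid \mathcal F_t] = 2.7670

For an AR(p) model X_t = c + sum_i phi_i X_{t-i} + eps_t, the
one-step-ahead conditional mean is
  E[X_{t+1} | X_t, ...] = c + sum_i phi_i X_{t+1-i}.
Substitute known values:
  E[X_{t+1} | ...] = 1 + (-0.277) * (1) + (-0.292) * (-7)
                   = 2.7670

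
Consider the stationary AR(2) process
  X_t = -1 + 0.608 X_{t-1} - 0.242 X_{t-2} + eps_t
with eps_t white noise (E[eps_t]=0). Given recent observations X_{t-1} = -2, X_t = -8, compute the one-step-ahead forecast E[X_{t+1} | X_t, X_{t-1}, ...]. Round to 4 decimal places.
E[X_{t+1} \mid \mathcal F_t] = -5.3800

For an AR(p) model X_t = c + sum_i phi_i X_{t-i} + eps_t, the
one-step-ahead conditional mean is
  E[X_{t+1} | X_t, ...] = c + sum_i phi_i X_{t+1-i}.
Substitute known values:
  E[X_{t+1} | ...] = -1 + (0.608) * (-8) + (-0.242) * (-2)
                   = -5.3800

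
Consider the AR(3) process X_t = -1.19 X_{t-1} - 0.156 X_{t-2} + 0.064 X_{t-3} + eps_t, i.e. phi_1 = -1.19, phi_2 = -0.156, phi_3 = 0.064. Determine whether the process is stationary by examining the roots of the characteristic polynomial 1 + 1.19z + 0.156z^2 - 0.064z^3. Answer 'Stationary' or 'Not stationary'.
\text{Stationary}

The AR(p) characteristic polynomial is P(z) = 1 + 1.19z + 0.156z^2 - 0.064z^3.
Stationarity requires all roots to lie outside the unit circle, i.e. |z| > 1 for every root.
Degree 3: look for a simple real root z0 first, then factor out (1 - z/z0) and solve the remaining quadratic.
Testing z0 = -2.5: P(-2.5) = 1 + (1.19)(-2.5) + (0.156)(-2.5)^2 + (-0.064)(-2.5)^3
  = 1 + (-2.975) + (0.975) + (1) = 0.  So z_0 = -2.5 is a root, |z_0| = 2.5.
Divide out the factor (1 + 0.4 z) = (1 - z/z0) (since 1/z0 = -0.4):
  P(z) = (1 + 0.4 z)(1 + (0.79) z + (-0.16) z^2)
  [check: z-coef 0.79 - (-0.4) = 1.19; z^2-coef -0.16 - (-0.4)(0.79) = 0.156; z^3-coef -(-0.4)(-0.16) = -0.064.]
Remaining roots from the quadratic factor 1 + (0.79) z + (-0.16) z^2:
  Set 1 + (0.79) z + (-0.16) z^2 = 0, i.e. a z^2 + b z + c = 0 with a = -0.16, b = 0.79, c = 1.
  Discriminant D = b^2 - 4ac = (0.79)^2 - 4*(-0.16)*1 = 0.6241 - (-0.64) = 1.2641.
  D >= 0, so the roots are real: z = (-b +/- sqrt(D)) / (2a) = (-0.79 +/- 1.124322) / (-0.32).
    z_1 = (-0.79 + 1.124322) / (-0.32) = -1.0448,   |z_1| = 1.0448.
    z_2 = (-0.79 - 1.124322) / (-0.32) = 5.9823,   |z_2| = 5.9823.
Moduli of all roots: 2.5000, 1.0448, 5.9823.
All moduli strictly greater than 1? Yes.
Verdict: Stationary.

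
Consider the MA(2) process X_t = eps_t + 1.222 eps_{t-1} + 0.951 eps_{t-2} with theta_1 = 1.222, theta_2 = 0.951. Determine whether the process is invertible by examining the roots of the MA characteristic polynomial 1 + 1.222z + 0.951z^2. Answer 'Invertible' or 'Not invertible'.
\text{Invertible}

The MA(q) characteristic polynomial is P(z) = 1 + 1.222z + 0.951z^2.
Invertibility requires all roots to lie outside the unit circle, i.e. |z| > 1 for every root.
Set 1 + (1.222) z + (0.951) z^2 = 0, i.e. a z^2 + b z + c = 0 with a = 0.951, b = 1.222, c = 1.
Discriminant D = b^2 - 4ac = (1.222)^2 - 4*(0.951)*1 = 1.493284 - (3.804) = -2.310716.
D < 0, so the roots are the complex-conjugate pair z = (-b +/- i sqrt(-D)) / (2a) = -0.6425 +/- 0.7992i.
For a conjugate pair |z|^2 = z * conj(z) = (product of roots) = c/a = 1/(0.951) = 1.051525, so |z| = sqrt(1.051525) = 1.0254 for both roots.
Moduli of all roots: 1.0254, 1.0254.
All moduli strictly greater than 1? Yes.
Verdict: Invertible.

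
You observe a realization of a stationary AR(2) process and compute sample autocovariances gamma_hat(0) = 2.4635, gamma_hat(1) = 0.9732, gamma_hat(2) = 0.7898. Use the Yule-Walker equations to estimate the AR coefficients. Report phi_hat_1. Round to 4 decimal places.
\hat\phi_{1} = 0.3180

The Yule-Walker equations for an AR(p) process read, in matrix form,
  Gamma_p phi = r_p,   with   (Gamma_p)_{ij} = gamma(|i - j|),
                       (r_p)_i = gamma(i),   i,j = 1..p.
Substitute the sample gammas (Toeplitz matrix and right-hand side of size 2):
  Gamma_p = [[2.4635, 0.9732], [0.9732, 2.4635]]
  r_p     = [0.9732, 0.7898]
Written out:
  2.4635 phi_1 + 0.9732 phi_2 = 0.9732
  0.9732 phi_1 + 2.4635 phi_2 = 0.7898
Solve by Cramer's rule:
  det = gamma(0)^2 - gamma(1)^2 = (2.4635)^2 - (0.9732)^2 = 6.06883225 - 0.94711824 = 5.12171401
  phi_hat_1 = [gamma(1) gamma(0) - gamma(1) gamma(2)] / det = [(0.9732)(2.4635) - (0.9732)(0.7898)] / 5.12171401 = 1.62884484 / 5.12171401 = 0.318
  phi_hat_2 = [gamma(0) gamma(2) - gamma(1)^2] / det = [(2.4635)(0.7898) - (0.9732)^2] / 5.12171401 = 0.99855406 / 5.12171401 = 0.195
So phi_hat = [0.3180, 0.1950].
Therefore phi_hat_1 = 0.3180.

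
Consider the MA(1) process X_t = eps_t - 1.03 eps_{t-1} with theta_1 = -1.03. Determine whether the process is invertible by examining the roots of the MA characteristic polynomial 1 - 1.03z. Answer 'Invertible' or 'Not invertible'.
\text{Not invertible}

The MA(q) characteristic polynomial is P(z) = 1 - 1.03z.
Invertibility requires all roots to lie outside the unit circle, i.e. |z| > 1 for every root.
This is linear in z: 1 + (-1.03) z = 0  =>  z = -1/(-1.03) = 0.970874,  |z| = 0.970874.
Moduli of all roots: 0.9709.
All moduli strictly greater than 1? No.
Verdict: Not invertible.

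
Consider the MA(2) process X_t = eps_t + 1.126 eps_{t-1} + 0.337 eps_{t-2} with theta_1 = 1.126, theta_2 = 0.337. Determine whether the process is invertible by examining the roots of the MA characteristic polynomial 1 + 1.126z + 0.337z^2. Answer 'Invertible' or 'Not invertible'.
\text{Invertible}

The MA(q) characteristic polynomial is P(z) = 1 + 1.126z + 0.337z^2.
Invertibility requires all roots to lie outside the unit circle, i.e. |z| > 1 for every root.
Set 1 + (1.126) z + (0.337) z^2 = 0, i.e. a z^2 + b z + c = 0 with a = 0.337, b = 1.126, c = 1.
Discriminant D = b^2 - 4ac = (1.126)^2 - 4*(0.337)*1 = 1.267876 - (1.348) = -0.080124.
D < 0, so the roots are the complex-conjugate pair z = (-b +/- i sqrt(-D)) / (2a) = -1.6706 +/- 0.42i.
For a conjugate pair |z|^2 = z * conj(z) = (product of roots) = c/a = 1/(0.337) = 2.967359, so |z| = sqrt(2.967359) = 1.7226 for both roots.
Moduli of all roots: 1.7226, 1.7226.
All moduli strictly greater than 1? Yes.
Verdict: Invertible.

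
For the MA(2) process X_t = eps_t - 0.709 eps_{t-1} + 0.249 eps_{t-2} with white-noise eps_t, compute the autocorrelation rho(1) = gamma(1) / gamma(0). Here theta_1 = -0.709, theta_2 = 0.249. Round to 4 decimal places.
\rho(1) = -0.5660

For an MA(q) process with theta_0 = 1, the autocovariance is
  gamma(k) = sigma^2 * sum_{i=0..q-k} theta_i * theta_{i+k},
and rho(k) = gamma(k) / gamma(0). Sigma^2 cancels.
  numerator   = (1)*(-0.709) + (-0.709)*(0.249) = -0.885541.
  denominator = (1)^2 + (-0.709)^2 + (0.249)^2 = 1.564682.
  rho(1) = -0.885541 / 1.564682 = -0.5660.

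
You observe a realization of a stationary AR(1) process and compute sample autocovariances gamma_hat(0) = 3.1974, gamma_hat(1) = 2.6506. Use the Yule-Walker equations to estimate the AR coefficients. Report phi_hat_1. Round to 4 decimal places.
\hat\phi_{1} = 0.8290

The Yule-Walker equations for an AR(p) process read, in matrix form,
  Gamma_p phi = r_p,   with   (Gamma_p)_{ij} = gamma(|i - j|),
                       (r_p)_i = gamma(i),   i,j = 1..p.
Substitute the sample gammas (Toeplitz matrix and right-hand side of size 1):
  Gamma_p = [[3.1974]]
  r_p     = [2.6506]
With p = 1 this is the single equation gamma(0) phi_1 = gamma(1):
  phi_hat_1 = gamma(1) / gamma(0) = 2.6506 / 3.1974 = 0.8290.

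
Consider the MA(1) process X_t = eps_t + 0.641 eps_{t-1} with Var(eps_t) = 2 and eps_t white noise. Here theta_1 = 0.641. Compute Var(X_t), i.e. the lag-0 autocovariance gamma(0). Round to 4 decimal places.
\gamma(0) = 2.8218

For an MA(q) process X_t = eps_t + sum_i theta_i eps_{t-i} with
Var(eps_t) = sigma^2, the variance is
  gamma(0) = sigma^2 * (1 + sum_i theta_i^2).
  sum_i theta_i^2 = (0.641)^2 = 0.410881.
  gamma(0) = 2 * (1 + 0.410881) = 2 * 1.410881 = 2.821762, which rounds to 2.8218.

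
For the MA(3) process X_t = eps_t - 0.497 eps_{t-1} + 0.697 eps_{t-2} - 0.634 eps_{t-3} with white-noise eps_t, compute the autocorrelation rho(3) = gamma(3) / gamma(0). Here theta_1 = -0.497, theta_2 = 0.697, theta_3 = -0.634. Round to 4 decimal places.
\rho(3) = -0.2970

For an MA(q) process with theta_0 = 1, the autocovariance is
  gamma(k) = sigma^2 * sum_{i=0..q-k} theta_i * theta_{i+k},
and rho(k) = gamma(k) / gamma(0). Sigma^2 cancels.
  numerator   = (1)*(-0.634) = -0.634.
  denominator = (1)^2 + (-0.497)^2 + (0.697)^2 + (-0.634)^2 = 2.134774.
  rho(3) = -0.634 / 2.134774 = -0.2970.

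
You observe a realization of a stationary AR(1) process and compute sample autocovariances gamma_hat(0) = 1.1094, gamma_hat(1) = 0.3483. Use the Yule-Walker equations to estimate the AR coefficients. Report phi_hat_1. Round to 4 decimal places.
\hat\phi_{1} = 0.3140

The Yule-Walker equations for an AR(p) process read, in matrix form,
  Gamma_p phi = r_p,   with   (Gamma_p)_{ij} = gamma(|i - j|),
                       (r_p)_i = gamma(i),   i,j = 1..p.
Substitute the sample gammas (Toeplitz matrix and right-hand side of size 1):
  Gamma_p = [[1.1094]]
  r_p     = [0.3483]
With p = 1 this is the single equation gamma(0) phi_1 = gamma(1):
  phi_hat_1 = gamma(1) / gamma(0) = 0.3483 / 1.1094 = 0.3140.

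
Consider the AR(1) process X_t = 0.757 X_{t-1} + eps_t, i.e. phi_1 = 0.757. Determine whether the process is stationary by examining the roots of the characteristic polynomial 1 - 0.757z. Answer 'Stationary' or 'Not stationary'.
\text{Stationary}

The AR(p) characteristic polynomial is P(z) = 1 - 0.757z.
Stationarity requires all roots to lie outside the unit circle, i.e. |z| > 1 for every root.
This is linear in z: 1 + (-0.757) z = 0  =>  z = -1/(-0.757) = 1.321004,  |z| = 1.321004.
Moduli of all roots: 1.3210.
All moduli strictly greater than 1? Yes.
Verdict: Stationary.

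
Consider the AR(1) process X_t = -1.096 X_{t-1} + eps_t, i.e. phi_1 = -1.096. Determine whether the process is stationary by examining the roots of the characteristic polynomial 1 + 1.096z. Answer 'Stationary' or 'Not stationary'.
\text{Not stationary}

The AR(p) characteristic polynomial is P(z) = 1 + 1.096z.
Stationarity requires all roots to lie outside the unit circle, i.e. |z| > 1 for every root.
This is linear in z: 1 + (1.096) z = 0  =>  z = -1/(1.096) = -0.912409,  |z| = 0.912409.
Moduli of all roots: 0.9124.
All moduli strictly greater than 1? No.
Verdict: Not stationary.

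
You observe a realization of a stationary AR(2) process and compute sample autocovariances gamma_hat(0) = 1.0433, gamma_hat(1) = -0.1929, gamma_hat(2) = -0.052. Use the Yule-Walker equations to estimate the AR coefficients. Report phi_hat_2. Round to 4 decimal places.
\hat\phi_{2} = -0.0870

The Yule-Walker equations for an AR(p) process read, in matrix form,
  Gamma_p phi = r_p,   with   (Gamma_p)_{ij} = gamma(|i - j|),
                       (r_p)_i = gamma(i),   i,j = 1..p.
Substitute the sample gammas (Toeplitz matrix and right-hand side of size 2):
  Gamma_p = [[1.0433, -0.1929], [-0.1929, 1.0433]]
  r_p     = [-0.1929, -0.052]
Written out:
  1.0433 phi_1 - 0.1929 phi_2 = -0.1929
  -0.1929 phi_1 + 1.0433 phi_2 = -0.052
Solve by Cramer's rule:
  det = gamma(0)^2 - gamma(1)^2 = (1.0433)^2 - (-0.1929)^2 = 1.08847489 - 0.03721041 = 1.05126448
  phi_hat_1 = [gamma(1) gamma(0) - gamma(1) gamma(2)] / det = [(-0.1929)(1.0433) - (-0.1929)(-0.052)] / 1.05126448 = -0.21128337 / 1.05126448 = -0.201
  phi_hat_2 = [gamma(0) gamma(2) - gamma(1)^2] / det = [(1.0433)(-0.052) - (-0.1929)^2] / 1.05126448 = -0.09146201 / 1.05126448 = -0.087
So phi_hat = [-0.2010, -0.0870].
Therefore phi_hat_2 = -0.0870.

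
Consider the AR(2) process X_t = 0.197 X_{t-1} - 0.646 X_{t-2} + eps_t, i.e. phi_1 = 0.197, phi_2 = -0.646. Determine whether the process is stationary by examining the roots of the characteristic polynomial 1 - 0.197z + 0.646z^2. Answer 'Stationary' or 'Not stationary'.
\text{Stationary}

The AR(p) characteristic polynomial is P(z) = 1 - 0.197z + 0.646z^2.
Stationarity requires all roots to lie outside the unit circle, i.e. |z| > 1 for every root.
Set 1 + (-0.197) z + (0.646) z^2 = 0, i.e. a z^2 + b z + c = 0 with a = 0.646, b = -0.197, c = 1.
Discriminant D = b^2 - 4ac = (-0.197)^2 - 4*(0.646)*1 = 0.038809 - (2.584) = -2.545191.
D < 0, so the roots are the complex-conjugate pair z = (-b +/- i sqrt(-D)) / (2a) = 0.1525 +/- 1.2348i.
For a conjugate pair |z|^2 = z * conj(z) = (product of roots) = c/a = 1/(0.646) = 1.547988, so |z| = sqrt(1.547988) = 1.2442 for both roots.
Moduli of all roots: 1.2442, 1.2442.
All moduli strictly greater than 1? Yes.
Verdict: Stationary.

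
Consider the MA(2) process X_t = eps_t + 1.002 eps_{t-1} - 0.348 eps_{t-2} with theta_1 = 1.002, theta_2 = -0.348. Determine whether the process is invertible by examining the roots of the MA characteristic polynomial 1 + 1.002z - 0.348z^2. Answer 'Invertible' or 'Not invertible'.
\text{Not invertible}

The MA(q) characteristic polynomial is P(z) = 1 + 1.002z - 0.348z^2.
Invertibility requires all roots to lie outside the unit circle, i.e. |z| > 1 for every root.
Set 1 + (1.002) z + (-0.348) z^2 = 0, i.e. a z^2 + b z + c = 0 with a = -0.348, b = 1.002, c = 1.
Discriminant D = b^2 - 4ac = (1.002)^2 - 4*(-0.348)*1 = 1.004004 - (-1.392) = 2.396004.
D >= 0, so the roots are real: z = (-b +/- sqrt(D)) / (2a) = (-1.002 +/- 1.547903) / (-0.696).
  z_1 = (-1.002 + 1.547903) / (-0.696) = -0.7843,   |z_1| = 0.7843.
  z_2 = (-1.002 - 1.547903) / (-0.696) = 3.6637,   |z_2| = 3.6637.
Moduli of all roots: 0.7843, 3.6637.
All moduli strictly greater than 1? No.
Verdict: Not invertible.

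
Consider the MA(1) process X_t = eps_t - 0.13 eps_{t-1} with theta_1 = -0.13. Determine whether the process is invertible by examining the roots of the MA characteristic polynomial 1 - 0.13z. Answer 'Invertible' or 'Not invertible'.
\text{Invertible}

The MA(q) characteristic polynomial is P(z) = 1 - 0.13z.
Invertibility requires all roots to lie outside the unit circle, i.e. |z| > 1 for every root.
This is linear in z: 1 + (-0.13) z = 0  =>  z = -1/(-0.13) = 7.692308,  |z| = 7.692308.
Moduli of all roots: 7.6923.
All moduli strictly greater than 1? Yes.
Verdict: Invertible.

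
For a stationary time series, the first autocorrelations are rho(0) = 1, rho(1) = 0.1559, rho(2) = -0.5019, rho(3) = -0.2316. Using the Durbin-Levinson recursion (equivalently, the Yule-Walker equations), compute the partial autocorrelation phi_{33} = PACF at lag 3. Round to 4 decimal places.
\phi_{33} = -0.0391

The PACF at lag k is phi_{kk}, the last component of the solution
to the Yule-Walker system G_k phi = r_k where
  (G_k)_{ij} = rho(|i - j|), (r_k)_i = rho(i), i,j = 1..k.
Equivalently, Durbin-Levinson gives phi_{kk} iteratively:
  phi_{11} = rho(1)
  phi_{kk} = [rho(k) - sum_{j=1..k-1} phi_{k-1,j} rho(k-j)]
            / [1 - sum_{j=1..k-1} phi_{k-1,j} rho(j)],
  phi_{k,j} = phi_{k-1,j} - phi_{kk} phi_{k-1,k-j},  j = 1..k-1.
Step k = 1:
  phi_11 = rho(1) = 0.1559.
Step k = 2:
  phi_22 = [rho(2) - phi_11 rho(1)] / [1 - phi_11 rho(1)] = [-0.5019 - (0.1559)(0.1559)] / [1 - (0.1559)(0.1559)]
         = -0.52620481 / 0.97569519 = -0.539313.
  Update: phi_21 = phi_11 - phi_22 phi_11 = 0.1559 - (-0.539313)(0.1559) = 0.239979.
Step k = 3:
  phi_33 = [rho(3) - phi_21 rho(2) - phi_22 rho(1)] / [1 - phi_21 rho(1) - phi_22 rho(2)]
    numerator   = -0.2316 - (0.239979)(-0.5019) - (-0.539313)(0.1559) = -0.02707576
    denominator = 1 - (0.239979)(0.1559) - (-0.539313)(-0.5019) = 0.69190625
  phi_33 = -0.02707576 / 0.69190625 = -0.0391.
Therefore phi_{33} = -0.0391.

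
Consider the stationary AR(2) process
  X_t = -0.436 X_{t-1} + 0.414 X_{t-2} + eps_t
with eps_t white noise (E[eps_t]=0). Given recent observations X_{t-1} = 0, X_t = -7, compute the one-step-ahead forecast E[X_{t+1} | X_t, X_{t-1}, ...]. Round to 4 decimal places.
E[X_{t+1} \mid \mathcal F_t] = 3.0520

For an AR(p) model X_t = c + sum_i phi_i X_{t-i} + eps_t, the
one-step-ahead conditional mean is
  E[X_{t+1} | X_t, ...] = c + sum_i phi_i X_{t+1-i}.
Substitute known values:
  E[X_{t+1} | ...] = (-0.436) * (-7) + (0.414) * (0)
                   = 3.0520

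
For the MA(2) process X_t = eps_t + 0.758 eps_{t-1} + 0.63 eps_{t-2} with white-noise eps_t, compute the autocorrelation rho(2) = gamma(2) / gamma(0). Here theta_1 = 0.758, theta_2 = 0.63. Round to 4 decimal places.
\rho(2) = 0.3196

For an MA(q) process with theta_0 = 1, the autocovariance is
  gamma(k) = sigma^2 * sum_{i=0..q-k} theta_i * theta_{i+k},
and rho(k) = gamma(k) / gamma(0). Sigma^2 cancels.
  numerator   = (1)*(0.63) = 0.63.
  denominator = (1)^2 + (0.758)^2 + (0.63)^2 = 1.971464.
  rho(2) = 0.63 / 1.971464 = 0.3196.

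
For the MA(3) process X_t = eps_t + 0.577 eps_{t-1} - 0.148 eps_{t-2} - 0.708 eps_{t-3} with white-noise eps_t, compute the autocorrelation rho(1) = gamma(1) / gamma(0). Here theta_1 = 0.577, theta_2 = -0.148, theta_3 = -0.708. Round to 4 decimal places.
\rho(1) = 0.3213

For an MA(q) process with theta_0 = 1, the autocovariance is
  gamma(k) = sigma^2 * sum_{i=0..q-k} theta_i * theta_{i+k},
and rho(k) = gamma(k) / gamma(0). Sigma^2 cancels.
  numerator   = (1)*(0.577) + (0.577)*(-0.148) + (-0.148)*(-0.708) = 0.596388.
  denominator = (1)^2 + (0.577)^2 + (-0.148)^2 + (-0.708)^2 = 1.856097.
  rho(1) = 0.596388 / 1.856097 = 0.3213.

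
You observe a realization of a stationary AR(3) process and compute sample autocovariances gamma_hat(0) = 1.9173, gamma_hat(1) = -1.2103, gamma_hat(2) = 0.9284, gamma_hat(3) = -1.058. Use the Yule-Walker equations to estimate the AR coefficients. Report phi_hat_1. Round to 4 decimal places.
\hat\phi_{1} = -0.4930

The Yule-Walker equations for an AR(p) process read, in matrix form,
  Gamma_p phi = r_p,   with   (Gamma_p)_{ij} = gamma(|i - j|),
                       (r_p)_i = gamma(i),   i,j = 1..p.
Substitute the sample gammas (Toeplitz matrix and right-hand side of size 3):
  Gamma_p = [[1.9173, -1.2103, 0.9284], [-1.2103, 1.9173, -1.2103], [0.9284, -1.2103, 1.9173]]
  r_p     = [-1.2103, 0.9284, -1.058]
Written out (R1..R3):
  (R1) 1.9173 phi_1 - 1.2103 phi_2 + 0.9284 phi_3 = -1.2103
  (R2) -1.2103 phi_1 + 1.9173 phi_2 - 1.2103 phi_3 = 0.9284
  (R3) 0.9284 phi_1 - 1.2103 phi_2 + 1.9173 phi_3 = -1.058
Gaussian elimination:
  R2 <- R2 - (-1.2103/1.9173) R1 = R2 - (-0.631252) R1:  1.153295 phi_2 - 0.624245 phi_3 = 0.164395
  R3 <- R3 - (0.9284/1.9173) R1 = R3 - (0.484223) R1:  -0.624245 phi_2 + 1.467748 phi_3 = -0.471945
  R3 <- R3 - (-0.624245/1.153295) R2 = R3 - (-0.541271) R2:  1.129862 phi_3 = -0.382963
Back-substitution:
  phi_hat_3 = -0.382963 / 1.129862 = -0.338947
  phi_hat_2 = (0.164395 - (-0.624245)(-0.338947)) / 1.153295 = -0.040918
  phi_hat_1 = (-1.2103 - (-1.2103)(-0.040918) - (0.9284)(-0.338947)) / 1.9173 = -0.492956
So phi_hat = [-0.4930, -0.0409, -0.3389].
Therefore phi_hat_1 = -0.4930.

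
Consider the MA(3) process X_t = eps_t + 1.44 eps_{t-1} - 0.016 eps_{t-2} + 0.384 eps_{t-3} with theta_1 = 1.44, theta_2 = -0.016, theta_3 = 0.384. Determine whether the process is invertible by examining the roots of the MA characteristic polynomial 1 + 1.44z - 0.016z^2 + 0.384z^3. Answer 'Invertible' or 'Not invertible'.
\text{Not invertible}

The MA(q) characteristic polynomial is P(z) = 1 + 1.44z - 0.016z^2 + 0.384z^3.
Invertibility requires all roots to lie outside the unit circle, i.e. |z| > 1 for every root.
Degree 3: look for a simple real root z0 first, then factor out (1 - z/z0) and solve the remaining quadratic.
Testing z0 = -0.625: P(-0.625) = 1 + (1.44)(-0.625) + (-0.016)(-0.625)^2 + (0.384)(-0.625)^3
  = 1 + (-0.9) + (-0.00625) + (-0.09375) = 0.  So z_0 = -0.625 is a root, |z_0| = 0.625.
Divide out the factor (1 + 1.6 z) = (1 - z/z0) (since 1/z0 = -1.6):
  P(z) = (1 + 1.6 z)(1 + (-0.16) z + (0.24) z^2)
  [check: z-coef -0.16 - (-1.6) = 1.44; z^2-coef 0.24 - (-1.6)(-0.16) = -0.016; z^3-coef -(-1.6)(0.24) = 0.384.]
Remaining roots from the quadratic factor 1 + (-0.16) z + (0.24) z^2:
  Set 1 + (-0.16) z + (0.24) z^2 = 0, i.e. a z^2 + b z + c = 0 with a = 0.24, b = -0.16, c = 1.
  Discriminant D = b^2 - 4ac = (-0.16)^2 - 4*(0.24)*1 = 0.0256 - (0.96) = -0.9344.
  D < 0, so the roots are the complex-conjugate pair z = (-b +/- i sqrt(-D)) / (2a) = 0.3333 +/- 2.0138i.
  For a conjugate pair |z|^2 = z * conj(z) = (product of roots) = c/a = 1/(0.24) = 4.166667, so |z| = sqrt(4.166667) = 2.0412 for both roots.
Moduli of all roots: 0.6250, 2.0412, 2.0412.
All moduli strictly greater than 1? No.
Verdict: Not invertible.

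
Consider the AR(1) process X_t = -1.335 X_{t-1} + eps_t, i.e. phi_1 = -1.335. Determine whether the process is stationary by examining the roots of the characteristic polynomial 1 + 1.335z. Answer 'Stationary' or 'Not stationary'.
\text{Not stationary}

The AR(p) characteristic polynomial is P(z) = 1 + 1.335z.
Stationarity requires all roots to lie outside the unit circle, i.e. |z| > 1 for every root.
This is linear in z: 1 + (1.335) z = 0  =>  z = -1/(1.335) = -0.749064,  |z| = 0.749064.
Moduli of all roots: 0.7491.
All moduli strictly greater than 1? No.
Verdict: Not stationary.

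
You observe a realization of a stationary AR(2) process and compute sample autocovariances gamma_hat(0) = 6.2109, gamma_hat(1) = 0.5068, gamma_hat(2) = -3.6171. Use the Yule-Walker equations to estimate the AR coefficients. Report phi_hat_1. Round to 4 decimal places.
\hat\phi_{1} = 0.1300

The Yule-Walker equations for an AR(p) process read, in matrix form,
  Gamma_p phi = r_p,   with   (Gamma_p)_{ij} = gamma(|i - j|),
                       (r_p)_i = gamma(i),   i,j = 1..p.
Substitute the sample gammas (Toeplitz matrix and right-hand side of size 2):
  Gamma_p = [[6.2109, 0.5068], [0.5068, 6.2109]]
  r_p     = [0.5068, -3.6171]
Written out:
  6.2109 phi_1 + 0.5068 phi_2 = 0.5068
  0.5068 phi_1 + 6.2109 phi_2 = -3.6171
Solve by Cramer's rule:
  det = gamma(0)^2 - gamma(1)^2 = (6.2109)^2 - (0.5068)^2 = 38.57527881 - 0.25684624 = 38.31843257
  phi_hat_1 = [gamma(1) gamma(0) - gamma(1) gamma(2)] / det = [(0.5068)(6.2109) - (0.5068)(-3.6171)] / 38.31843257 = 4.9808304 / 38.31843257 = 0.13
  phi_hat_2 = [gamma(0) gamma(2) - gamma(1)^2] / det = [(6.2109)(-3.6171) - (0.5068)^2] / 38.31843257 = -22.72229263 / 38.31843257 = -0.593
So phi_hat = [0.1300, -0.5930].
Therefore phi_hat_1 = 0.1300.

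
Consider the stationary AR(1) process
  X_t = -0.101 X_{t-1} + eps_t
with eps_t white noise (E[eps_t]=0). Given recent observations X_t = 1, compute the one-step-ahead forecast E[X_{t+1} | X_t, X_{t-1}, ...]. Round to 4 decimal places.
E[X_{t+1} \mid \mathcal F_t] = -0.1010

For an AR(p) model X_t = c + sum_i phi_i X_{t-i} + eps_t, the
one-step-ahead conditional mean is
  E[X_{t+1} | X_t, ...] = c + sum_i phi_i X_{t+1-i}.
Substitute known values:
  E[X_{t+1} | ...] = (-0.101) * (1)
                   = -0.1010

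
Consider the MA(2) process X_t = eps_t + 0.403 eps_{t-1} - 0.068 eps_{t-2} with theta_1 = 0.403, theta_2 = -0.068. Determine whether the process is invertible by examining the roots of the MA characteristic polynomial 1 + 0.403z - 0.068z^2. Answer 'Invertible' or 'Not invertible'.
\text{Invertible}

The MA(q) characteristic polynomial is P(z) = 1 + 0.403z - 0.068z^2.
Invertibility requires all roots to lie outside the unit circle, i.e. |z| > 1 for every root.
Set 1 + (0.403) z + (-0.068) z^2 = 0, i.e. a z^2 + b z + c = 0 with a = -0.068, b = 0.403, c = 1.
Discriminant D = b^2 - 4ac = (0.403)^2 - 4*(-0.068)*1 = 0.162409 - (-0.272) = 0.434409.
D >= 0, so the roots are real: z = (-b +/- sqrt(D)) / (2a) = (-0.403 +/- 0.659097) / (-0.136).
  z_1 = (-0.403 + 0.659097) / (-0.136) = -1.8831,   |z_1| = 1.8831.
  z_2 = (-0.403 - 0.659097) / (-0.136) = 7.8095,   |z_2| = 7.8095.
Moduli of all roots: 1.8831, 7.8095.
All moduli strictly greater than 1? Yes.
Verdict: Invertible.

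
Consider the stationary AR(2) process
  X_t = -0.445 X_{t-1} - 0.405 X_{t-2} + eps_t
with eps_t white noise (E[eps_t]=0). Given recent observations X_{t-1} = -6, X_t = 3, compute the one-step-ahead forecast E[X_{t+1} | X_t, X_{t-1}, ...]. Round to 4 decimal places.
E[X_{t+1} \mid \mathcal F_t] = 1.0950

For an AR(p) model X_t = c + sum_i phi_i X_{t-i} + eps_t, the
one-step-ahead conditional mean is
  E[X_{t+1} | X_t, ...] = c + sum_i phi_i X_{t+1-i}.
Substitute known values:
  E[X_{t+1} | ...] = (-0.445) * (3) + (-0.405) * (-6)
                   = 1.0950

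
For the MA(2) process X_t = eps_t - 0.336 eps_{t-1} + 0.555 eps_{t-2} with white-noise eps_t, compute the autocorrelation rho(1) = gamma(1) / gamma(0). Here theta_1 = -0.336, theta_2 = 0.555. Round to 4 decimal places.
\rho(1) = -0.3677

For an MA(q) process with theta_0 = 1, the autocovariance is
  gamma(k) = sigma^2 * sum_{i=0..q-k} theta_i * theta_{i+k},
and rho(k) = gamma(k) / gamma(0). Sigma^2 cancels.
  numerator   = (1)*(-0.336) + (-0.336)*(0.555) = -0.52248.
  denominator = (1)^2 + (-0.336)^2 + (0.555)^2 = 1.420921.
  rho(1) = -0.52248 / 1.420921 = -0.3677.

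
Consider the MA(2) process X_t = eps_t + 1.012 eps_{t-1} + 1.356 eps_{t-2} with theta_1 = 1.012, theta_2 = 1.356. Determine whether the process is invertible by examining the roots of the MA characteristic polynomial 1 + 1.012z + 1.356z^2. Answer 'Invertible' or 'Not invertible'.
\text{Not invertible}

The MA(q) characteristic polynomial is P(z) = 1 + 1.012z + 1.356z^2.
Invertibility requires all roots to lie outside the unit circle, i.e. |z| > 1 for every root.
Set 1 + (1.012) z + (1.356) z^2 = 0, i.e. a z^2 + b z + c = 0 with a = 1.356, b = 1.012, c = 1.
Discriminant D = b^2 - 4ac = (1.012)^2 - 4*(1.356)*1 = 1.024144 - (5.424) = -4.399856.
D < 0, so the roots are the complex-conjugate pair z = (-b +/- i sqrt(-D)) / (2a) = -0.3732 +/- 0.7734i.
For a conjugate pair |z|^2 = z * conj(z) = (product of roots) = c/a = 1/(1.356) = 0.737463, so |z| = sqrt(0.737463) = 0.8588 for both roots.
Moduli of all roots: 0.8588, 0.8588.
All moduli strictly greater than 1? No.
Verdict: Not invertible.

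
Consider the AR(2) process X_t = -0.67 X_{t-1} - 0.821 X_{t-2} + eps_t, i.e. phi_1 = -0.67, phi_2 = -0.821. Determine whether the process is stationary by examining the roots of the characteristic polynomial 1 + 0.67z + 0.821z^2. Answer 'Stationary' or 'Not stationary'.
\text{Stationary}

The AR(p) characteristic polynomial is P(z) = 1 + 0.67z + 0.821z^2.
Stationarity requires all roots to lie outside the unit circle, i.e. |z| > 1 for every root.
Set 1 + (0.67) z + (0.821) z^2 = 0, i.e. a z^2 + b z + c = 0 with a = 0.821, b = 0.67, c = 1.
Discriminant D = b^2 - 4ac = (0.67)^2 - 4*(0.821)*1 = 0.4489 - (3.284) = -2.8351.
D < 0, so the roots are the complex-conjugate pair z = (-b +/- i sqrt(-D)) / (2a) = -0.408 +/- 1.0254i.
For a conjugate pair |z|^2 = z * conj(z) = (product of roots) = c/a = 1/(0.821) = 1.218027, so |z| = sqrt(1.218027) = 1.1036 for both roots.
Moduli of all roots: 1.1036, 1.1036.
All moduli strictly greater than 1? Yes.
Verdict: Stationary.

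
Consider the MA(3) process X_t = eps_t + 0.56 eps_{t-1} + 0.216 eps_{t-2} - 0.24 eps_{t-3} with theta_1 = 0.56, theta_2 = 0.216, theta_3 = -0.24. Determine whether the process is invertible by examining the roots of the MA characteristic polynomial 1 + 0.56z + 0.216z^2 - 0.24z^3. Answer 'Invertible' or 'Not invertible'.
\text{Invertible}

The MA(q) characteristic polynomial is P(z) = 1 + 0.56z + 0.216z^2 - 0.24z^3.
Invertibility requires all roots to lie outside the unit circle, i.e. |z| > 1 for every root.
Degree 3: look for a simple real root z0 first, then factor out (1 - z/z0) and solve the remaining quadratic.
Testing z0 = 2.5: P(2.5) = 1 + (0.56)(2.5) + (0.216)(2.5)^2 + (-0.24)(2.5)^3
  = 1 + (1.4) + (1.35) + (-3.75) = 0.  So z_0 = 2.5 is a root, |z_0| = 2.5.
Divide out the factor (1 - 0.4 z) = (1 - z/z0) (since 1/z0 = 0.4):
  P(z) = (1 - 0.4 z)(1 + (0.96) z + (0.6) z^2)
  [check: z-coef 0.96 - (0.4) = 0.56; z^2-coef 0.6 - (0.4)(0.96) = 0.216; z^3-coef -(0.4)(0.6) = -0.24.]
Remaining roots from the quadratic factor 1 + (0.96) z + (0.6) z^2:
  Set 1 + (0.96) z + (0.6) z^2 = 0, i.e. a z^2 + b z + c = 0 with a = 0.6, b = 0.96, c = 1.
  Discriminant D = b^2 - 4ac = (0.96)^2 - 4*(0.6)*1 = 0.9216 - (2.4) = -1.4784.
  D < 0, so the roots are the complex-conjugate pair z = (-b +/- i sqrt(-D)) / (2a) = -0.8 +/- 1.0132i.
  For a conjugate pair |z|^2 = z * conj(z) = (product of roots) = c/a = 1/(0.6) = 1.666667, so |z| = sqrt(1.666667) = 1.291 for both roots.
Moduli of all roots: 2.5000, 1.2910, 1.2910.
All moduli strictly greater than 1? Yes.
Verdict: Invertible.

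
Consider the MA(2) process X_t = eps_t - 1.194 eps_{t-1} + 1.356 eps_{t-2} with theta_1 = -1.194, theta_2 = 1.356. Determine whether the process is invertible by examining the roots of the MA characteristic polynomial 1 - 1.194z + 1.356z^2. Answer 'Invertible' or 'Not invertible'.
\text{Not invertible}

The MA(q) characteristic polynomial is P(z) = 1 - 1.194z + 1.356z^2.
Invertibility requires all roots to lie outside the unit circle, i.e. |z| > 1 for every root.
Set 1 + (-1.194) z + (1.356) z^2 = 0, i.e. a z^2 + b z + c = 0 with a = 1.356, b = -1.194, c = 1.
Discriminant D = b^2 - 4ac = (-1.194)^2 - 4*(1.356)*1 = 1.425636 - (5.424) = -3.998364.
D < 0, so the roots are the complex-conjugate pair z = (-b +/- i sqrt(-D)) / (2a) = 0.4403 +/- 0.7373i.
For a conjugate pair |z|^2 = z * conj(z) = (product of roots) = c/a = 1/(1.356) = 0.737463, so |z| = sqrt(0.737463) = 0.8588 for both roots.
Moduli of all roots: 0.8588, 0.8588.
All moduli strictly greater than 1? No.
Verdict: Not invertible.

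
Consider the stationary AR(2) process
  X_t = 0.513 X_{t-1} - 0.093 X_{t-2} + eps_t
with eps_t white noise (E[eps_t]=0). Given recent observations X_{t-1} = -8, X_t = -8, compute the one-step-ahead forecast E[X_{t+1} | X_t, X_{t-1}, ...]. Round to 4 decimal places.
E[X_{t+1} \mid \mathcal F_t] = -3.3600

For an AR(p) model X_t = c + sum_i phi_i X_{t-i} + eps_t, the
one-step-ahead conditional mean is
  E[X_{t+1} | X_t, ...] = c + sum_i phi_i X_{t+1-i}.
Substitute known values:
  E[X_{t+1} | ...] = (0.513) * (-8) + (-0.093) * (-8)
                   = -3.3600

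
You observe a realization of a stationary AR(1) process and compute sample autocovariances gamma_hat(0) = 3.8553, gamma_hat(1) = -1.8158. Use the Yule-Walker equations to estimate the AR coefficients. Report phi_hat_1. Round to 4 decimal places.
\hat\phi_{1} = -0.4710

The Yule-Walker equations for an AR(p) process read, in matrix form,
  Gamma_p phi = r_p,   with   (Gamma_p)_{ij} = gamma(|i - j|),
                       (r_p)_i = gamma(i),   i,j = 1..p.
Substitute the sample gammas (Toeplitz matrix and right-hand side of size 1):
  Gamma_p = [[3.8553]]
  r_p     = [-1.8158]
With p = 1 this is the single equation gamma(0) phi_1 = gamma(1):
  phi_hat_1 = gamma(1) / gamma(0) = -1.8158 / 3.8553 = -0.4710.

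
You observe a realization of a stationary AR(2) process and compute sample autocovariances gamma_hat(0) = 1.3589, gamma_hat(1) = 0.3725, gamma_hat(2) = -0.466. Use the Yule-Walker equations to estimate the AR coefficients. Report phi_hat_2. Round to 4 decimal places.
\hat\phi_{2} = -0.4520

The Yule-Walker equations for an AR(p) process read, in matrix form,
  Gamma_p phi = r_p,   with   (Gamma_p)_{ij} = gamma(|i - j|),
                       (r_p)_i = gamma(i),   i,j = 1..p.
Substitute the sample gammas (Toeplitz matrix and right-hand side of size 2):
  Gamma_p = [[1.3589, 0.3725], [0.3725, 1.3589]]
  r_p     = [0.3725, -0.466]
Written out:
  1.3589 phi_1 + 0.3725 phi_2 = 0.3725
  0.3725 phi_1 + 1.3589 phi_2 = -0.466
Solve by Cramer's rule:
  det = gamma(0)^2 - gamma(1)^2 = (1.3589)^2 - (0.3725)^2 = 1.84660921 - 0.13875625 = 1.70785296
  phi_hat_1 = [gamma(1) gamma(0) - gamma(1) gamma(2)] / det = [(0.3725)(1.3589) - (0.3725)(-0.466)] / 1.70785296 = 0.67977525 / 1.70785296 = 0.398
  phi_hat_2 = [gamma(0) gamma(2) - gamma(1)^2] / det = [(1.3589)(-0.466) - (0.3725)^2] / 1.70785296 = -0.77200365 / 1.70785296 = -0.452
So phi_hat = [0.3980, -0.4520].
Therefore phi_hat_2 = -0.4520.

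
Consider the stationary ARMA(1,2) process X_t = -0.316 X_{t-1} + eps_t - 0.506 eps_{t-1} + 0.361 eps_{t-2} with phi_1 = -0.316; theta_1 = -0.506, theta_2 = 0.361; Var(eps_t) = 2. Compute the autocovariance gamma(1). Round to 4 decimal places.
\gamma(1) = -2.9351

Multiply the model equation by X_{t-k} and take expectations. With theta_0 = psi_0 = 1 and psi_j the MA(infinity) weights, this gives
  gamma(k) - sum_i phi_i gamma(k-i) = c_k,
  c_k = sigma^2 * sum_{j=k..q} theta_j psi_{j-k}   (c_k = 0 for k > q),
using gamma(-m) = gamma(m).
psi-weights needed (psi_j = theta_j + sum_i phi_i psi_{j-i}):
  psi_1 = theta_1 + phi_1 = -0.506 + (-0.316) = -0.822
  psi_2 = theta_2 + phi_1 psi_1 = 0.361 + (-0.316)(-0.822) = 0.620752
Right-hand sides:
  c_0 = sigma^2 (1 + theta_1 psi_1 + theta_2 psi_2) = 2 * (1 + (-0.506)(-0.822) + (0.361)(0.620752)) = 2 * 1.640023 = 3.280047
  c_1 = sigma^2 (theta_1 + theta_2 psi_1) = 2 * (-0.506 + (0.361)(-0.822)) = -1.605484
  c_2 = sigma^2 theta_2 = 2 * (0.361) = 0.722
Equations for k = 0 and k = 1 (AR order 1):
  gamma(0) = phi_1 gamma(1) + c_0
  gamma(1) = phi_1 gamma(0) + c_1
Substituting the second into the first: gamma(0) (1 - phi_1^2) = c_0 + phi_1 c_1, so
  gamma(0) = (c_0 + phi_1 c_1) / (1 - phi_1^2) = (3.280047 + (-0.316)(-1.605484)) / (1 - (-0.316)^2) = 3.78738 / 0.900144 = 4.207527.
  gamma(1) = phi_1 gamma(0) + c_1 = (-0.316)(4.207527) + (-1.605484) = -2.935062.
Therefore gamma(1) = -2.9351 (to 4 decimal places).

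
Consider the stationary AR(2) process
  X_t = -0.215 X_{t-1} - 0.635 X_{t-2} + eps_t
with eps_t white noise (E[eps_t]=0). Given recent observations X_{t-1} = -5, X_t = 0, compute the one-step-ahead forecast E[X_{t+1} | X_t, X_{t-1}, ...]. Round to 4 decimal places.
E[X_{t+1} \mid \mathcal F_t] = 3.1750

For an AR(p) model X_t = c + sum_i phi_i X_{t-i} + eps_t, the
one-step-ahead conditional mean is
  E[X_{t+1} | X_t, ...] = c + sum_i phi_i X_{t+1-i}.
Substitute known values:
  E[X_{t+1} | ...] = (-0.215) * (0) + (-0.635) * (-5)
                   = 3.1750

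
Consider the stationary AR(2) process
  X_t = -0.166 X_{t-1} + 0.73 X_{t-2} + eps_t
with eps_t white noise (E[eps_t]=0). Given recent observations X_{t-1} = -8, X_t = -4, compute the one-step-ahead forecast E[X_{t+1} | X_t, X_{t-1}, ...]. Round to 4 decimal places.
E[X_{t+1} \mid \mathcal F_t] = -5.1760

For an AR(p) model X_t = c + sum_i phi_i X_{t-i} + eps_t, the
one-step-ahead conditional mean is
  E[X_{t+1} | X_t, ...] = c + sum_i phi_i X_{t+1-i}.
Substitute known values:
  E[X_{t+1} | ...] = (-0.166) * (-4) + (0.73) * (-8)
                   = -5.1760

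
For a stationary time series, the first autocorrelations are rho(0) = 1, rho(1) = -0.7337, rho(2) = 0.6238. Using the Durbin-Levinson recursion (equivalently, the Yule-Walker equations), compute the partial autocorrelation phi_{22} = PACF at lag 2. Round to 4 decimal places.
\phi_{22} = 0.1852

The PACF at lag k is phi_{kk}, the last component of the solution
to the Yule-Walker system G_k phi = r_k where
  (G_k)_{ij} = rho(|i - j|), (r_k)_i = rho(i), i,j = 1..k.
Equivalently, Durbin-Levinson gives phi_{kk} iteratively:
  phi_{11} = rho(1)
  phi_{kk} = [rho(k) - sum_{j=1..k-1} phi_{k-1,j} rho(k-j)]
            / [1 - sum_{j=1..k-1} phi_{k-1,j} rho(j)],
  phi_{k,j} = phi_{k-1,j} - phi_{kk} phi_{k-1,k-j},  j = 1..k-1.
Step k = 1:
  phi_11 = rho(1) = -0.7337.
Step k = 2:
  phi_22 = [rho(2) - phi_11 rho(1)] / [1 - phi_11 rho(1)] = [0.6238 - (-0.7337)(-0.7337)] / [1 - (-0.7337)(-0.7337)]
         = 0.08548431 / 0.46168431 = 0.1852.
Therefore phi_{22} = 0.1852.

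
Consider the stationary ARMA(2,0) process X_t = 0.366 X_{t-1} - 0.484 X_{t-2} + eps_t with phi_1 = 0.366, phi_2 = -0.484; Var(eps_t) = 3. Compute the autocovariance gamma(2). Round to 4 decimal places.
\gamma(2) = -1.6425

Multiply the model equation by X_{t-k} and take expectations. With theta_0 = psi_0 = 1 and psi_j the MA(infinity) weights, this gives
  gamma(k) - sum_i phi_i gamma(k-i) = c_k,
  c_k = sigma^2 * sum_{j=k..q} theta_j psi_{j-k}   (c_k = 0 for k > q),
using gamma(-m) = gamma(m).
Pure AR (q = 0): c_0 = sigma^2 = 3, c_k = 0 for k >= 1.
Equations for k = 0, 1, 2 (AR order 2, c_2 = 0):
  (E0) gamma(0) = phi_1 gamma(1) + phi_2 gamma(2) + c_0
  (E1) gamma(1) = phi_1 gamma(0) + phi_2 gamma(1) + c_1
  (E2) gamma(2) = phi_1 gamma(1) + phi_2 gamma(0)
From (E1): gamma(1) = A gamma(0) + B with
  A = phi_1 / (1 - phi_2) = 0.366 / 1.484 = 0.246631,   B = c_1 / (1 - phi_2) = 0 / 1.484 = 0.
Insert (E2) into (E0): gamma(0) (1 - phi_2^2) = phi_1 (1 + phi_2) gamma(1) + c_0.
  phi_1 (1 + phi_2) = (0.366)(0.516) = 0.188856,   1 - phi_2^2 = 0.765744.
Replace gamma(1) by A gamma(0) + B and collect gamma(0):
  gamma(0) [0.765744 - (0.188856)(0.246631)] = c_0 = 3
  gamma(0) * 0.719166 = 3
  gamma(0) = 3 / 0.719166 = 4.171497.
  gamma(1) = A gamma(0) = (0.246631)(4.171497) = 1.028819.
  gamma(2) = phi_1 gamma(1) + phi_2 gamma(0) = (0.366)(1.028819) + (-0.484)(4.171497) = -1.642457.
Therefore gamma(2) = -1.6425 (to 4 decimal places).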